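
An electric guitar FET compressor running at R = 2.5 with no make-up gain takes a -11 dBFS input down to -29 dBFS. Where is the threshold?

-41 dBFS

Input is 30 dB above T (since output overshoot × R = input overshoot: (-29 − T)·2.5 = -11 − T gives T = -41 dBFS).
Check: -41 + (-11 − (-41))/2.5 = -41 + 12 = -29 dBFS. ✓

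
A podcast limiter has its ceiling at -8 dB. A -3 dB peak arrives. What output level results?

-8 dB

The limiter clamps the peak to its -8 dB ceiling.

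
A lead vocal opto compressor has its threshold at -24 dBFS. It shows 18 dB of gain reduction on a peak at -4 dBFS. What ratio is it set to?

10:1

Input overshoot = -4 − (-24) = 20 dB.
Output overshoot = 20 − 18 = 2 dB.
Ratio = input overshoot / output overshoot = 20 / 2 = 10.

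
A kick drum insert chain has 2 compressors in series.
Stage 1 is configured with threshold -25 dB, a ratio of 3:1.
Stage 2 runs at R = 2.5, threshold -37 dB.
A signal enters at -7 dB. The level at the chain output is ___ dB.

Stage 1: overshoot 18 dB → 18/3 = 6 dB → -19 dB.
Stage 2: -19 dB is 18 dB over -37 dB; at 2.5:1 that becomes 7.2 dB over, giving -29.8 dB.

-29.8 dB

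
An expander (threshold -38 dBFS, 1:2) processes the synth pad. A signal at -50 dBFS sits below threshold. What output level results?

-62 dBFS

Undershoot = (-38) − (-50) = 12 dB.
At 1:2, that expands to 24 dB under threshold.
Output = -38 − 24 = -62 dBFS.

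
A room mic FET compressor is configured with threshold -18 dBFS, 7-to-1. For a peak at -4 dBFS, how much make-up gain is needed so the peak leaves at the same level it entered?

12 dB

Without make-up, output = threshold + overshoot/7 = -18 + 2 = -16 dBFS.
Gap to target: 12 dB.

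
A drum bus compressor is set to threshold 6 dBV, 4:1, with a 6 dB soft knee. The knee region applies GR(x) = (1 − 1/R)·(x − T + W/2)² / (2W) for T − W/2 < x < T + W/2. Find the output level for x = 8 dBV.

6.4375 dBV

x − T + W/2 = 8 − 6 + 3 = 5.
GR = (1 − 1/4) × 5² / 12 = 0.75 × 25 / 12 = 1.5625 dB.
Output = 8 − 1.5625 = 6.4375 dBV.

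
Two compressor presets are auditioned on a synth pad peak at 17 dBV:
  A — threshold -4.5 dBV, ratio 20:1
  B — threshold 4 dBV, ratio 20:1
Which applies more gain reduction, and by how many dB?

A, by 8.075 dB

A: overshoot 21.5 dB → output overshoot 1.075 dB → GR 20.425 dB.
B: overshoot 13 dB → output overshoot 0.65 dB → GR 12.35 dB.
A applies 8.075 dB more gain reduction.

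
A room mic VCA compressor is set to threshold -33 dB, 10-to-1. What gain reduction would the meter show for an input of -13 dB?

The signal is 20 dB above threshold.
A 10:1 ratio leaves 2 dB of that excess.
GR = overshoot in − overshoot out = 20 − 2 = 18 dB.

18 dB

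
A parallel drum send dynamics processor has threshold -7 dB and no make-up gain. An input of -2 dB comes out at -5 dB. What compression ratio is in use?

2.5:1

Input overshoot = -2 − (-7) = 5 dB; output overshoot = -5 − (-7) = 2 dB.
Ratio = 5 / 2 = 2.5.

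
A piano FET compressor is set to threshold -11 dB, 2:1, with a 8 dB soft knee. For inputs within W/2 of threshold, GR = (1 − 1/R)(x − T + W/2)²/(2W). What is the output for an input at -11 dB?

x − T + W/2 = -11 − (-11) + 4 = 4.
GR = (1 − 1/2) × 4² / 16 = 0.5 × 16 / 16 = 0.5 dB.
Output = -11 − 0.5 = -11.5 dB.

-11.5 dB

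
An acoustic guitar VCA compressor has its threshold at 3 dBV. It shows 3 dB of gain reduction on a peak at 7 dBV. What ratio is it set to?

Input overshoot = 7 − 3 = 4 dB.
Output overshoot = 4 − 3 = 1 dB.
Ratio = input overshoot / output overshoot = 4 / 1 = 4.

4:1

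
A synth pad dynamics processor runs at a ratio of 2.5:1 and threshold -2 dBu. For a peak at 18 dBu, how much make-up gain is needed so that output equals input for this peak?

12 dB

The peak compresses to -2 + 20/2.5 = 6 dBu.
To reach 18 dBu requires 18 − 6 = 12 dB of make-up.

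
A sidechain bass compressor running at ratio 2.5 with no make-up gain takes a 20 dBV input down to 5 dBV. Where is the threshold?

-5 dBV

Gain reduction = 20 − 5 = 15 dB; output overshoot = GR / (R − 1) = 15 / 1.5 = 10 dB.
Threshold = output − output overshoot = 5 − 10 = -5 dBV.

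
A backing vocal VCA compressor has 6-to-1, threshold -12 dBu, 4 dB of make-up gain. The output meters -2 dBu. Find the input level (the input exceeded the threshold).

Before make-up, the level was -2 − 4 = -6 dBu.
The compressed level sits -6 − (-12) = 6 dB over threshold.
Before 6:1 compression the overshoot was 6 × 6 = 36 dB, so input = -12 + 36 = 24 dBu.

24 dBu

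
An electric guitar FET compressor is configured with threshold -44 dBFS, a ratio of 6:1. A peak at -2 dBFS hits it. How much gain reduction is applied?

35 dB

The signal is 42 dB above threshold.
After 6:1 compression the overshoot becomes 42/6 = 7 dB.
Gain reduction = 42 − 7 = 35 dB.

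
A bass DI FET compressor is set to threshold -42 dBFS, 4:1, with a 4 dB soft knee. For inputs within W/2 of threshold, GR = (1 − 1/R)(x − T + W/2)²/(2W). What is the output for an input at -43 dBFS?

-43.09375 dBFS

x − T + W/2 = -43 − (-42) + 2 = 1.
GR = (1 − 1/4) × 1² / 8 = 0.75 × 1 / 8 = 0.09375 dB.
Output = -43 − 0.09375 = -43.09375 dBFS.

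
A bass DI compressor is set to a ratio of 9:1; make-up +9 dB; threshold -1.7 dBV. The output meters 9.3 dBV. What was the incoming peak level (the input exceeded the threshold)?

16.3 dBV

Remove make-up: 9.3 − 9 = 0.3 dBV.
That's 2 dB above the -1.7 dBV threshold.
Input overshoot = R × output overshoot = 18 dB → input = -1.7 + 18 = 16.3 dBV.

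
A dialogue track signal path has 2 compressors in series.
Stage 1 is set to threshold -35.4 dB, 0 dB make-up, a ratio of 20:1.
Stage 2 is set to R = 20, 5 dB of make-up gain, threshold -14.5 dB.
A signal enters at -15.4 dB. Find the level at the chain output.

Stage 1: -15.4 dB is 20 dB over -35.4 dB; at 20:1 that becomes 1 dB over, giving -34.4 dB.
Stage 2: -34.4 dB ≤ -14.5 dB, so stage 2 doesn't engage; make-up brings it to -29.4 dB.

-29.4 dB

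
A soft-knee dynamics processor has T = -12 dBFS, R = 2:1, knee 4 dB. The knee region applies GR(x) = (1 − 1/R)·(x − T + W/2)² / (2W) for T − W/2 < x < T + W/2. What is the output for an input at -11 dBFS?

-11.5625 dBFS

x − T + W/2 = -11 − (-12) + 2 = 3.
GR = (1 − 1/2) × 3² / 8 = 0.5 × 9 / 8 = 0.5625 dB.
Output = -11 − 0.5625 = -11.5625 dBFS.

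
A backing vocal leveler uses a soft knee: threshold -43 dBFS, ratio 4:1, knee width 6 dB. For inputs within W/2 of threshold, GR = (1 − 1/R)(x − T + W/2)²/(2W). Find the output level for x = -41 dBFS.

-42.5625 dBFS

x − T + W/2 = -41 − (-43) + 3 = 5.
GR = (1 − 1/4) × 5² / 12 = 0.75 × 25 / 12 = 1.5625 dB.
Output = -41 − 1.5625 = -42.5625 dBFS.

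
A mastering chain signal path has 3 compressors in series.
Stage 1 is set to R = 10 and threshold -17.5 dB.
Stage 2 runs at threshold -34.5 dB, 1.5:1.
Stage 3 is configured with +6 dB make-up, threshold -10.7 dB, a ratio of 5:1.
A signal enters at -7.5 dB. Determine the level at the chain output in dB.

-16.5 dB

Stage 1: -7.5 dB is 10 dB over -17.5 dB; at 10:1 that becomes 1 dB over, giving -16.5 dB.
Stage 2: overshoot 18 dB → 18/1.5 = 12 dB → -22.5 dB.
Stage 3: -22.5 dB ≤ -10.7 dB, so stage 3 doesn't engage; make-up brings it to -16.5 dB.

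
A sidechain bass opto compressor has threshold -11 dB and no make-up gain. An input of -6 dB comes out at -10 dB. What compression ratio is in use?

Input overshoot = -6 − (-11) = 5 dB; output overshoot = -10 − (-11) = 1 dB.
Ratio = 5 / 1 = 5.

5:1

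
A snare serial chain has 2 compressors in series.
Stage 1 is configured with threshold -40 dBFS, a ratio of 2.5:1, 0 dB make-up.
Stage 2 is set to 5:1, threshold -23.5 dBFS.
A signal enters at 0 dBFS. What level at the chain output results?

Stage 1: 0 dBFS is 40 dB over -40 dBFS; at 2.5:1 that becomes 16 dB over, giving -24 dBFS.
Stage 2: below threshold (-24 ≤ -23.5); passes unchanged; output -24 dBFS.

-24 dBFS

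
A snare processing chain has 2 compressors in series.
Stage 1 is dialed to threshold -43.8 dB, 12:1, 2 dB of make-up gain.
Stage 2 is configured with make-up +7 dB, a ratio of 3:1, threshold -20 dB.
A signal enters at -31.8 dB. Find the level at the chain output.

Stage 1: 12 dB above -43.8 dB, reduced 12:1 to 1 dB above → -42.8 dB; +2 dB make-up → -40.8 dB.
Stage 2: -40.8 dB is at or below the -20 dB threshold — no compression; make-up brings it to -33.8 dB.

-33.8 dB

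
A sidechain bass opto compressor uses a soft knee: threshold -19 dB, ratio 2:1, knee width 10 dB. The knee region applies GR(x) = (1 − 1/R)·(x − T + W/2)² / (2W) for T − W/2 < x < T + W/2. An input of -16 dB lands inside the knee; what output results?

x − T + W/2 = -16 − (-19) + 5 = 8.
GR = (1 − 1/2) × 8² / 20 = 0.5 × 64 / 20 = 1.6 dB.
Output = -16 − 1.6 = -17.6 dB.

-17.6 dB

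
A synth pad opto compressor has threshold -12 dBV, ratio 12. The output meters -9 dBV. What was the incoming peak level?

24 dBV

That's 3 dB above the -12 dBV threshold.
Before 12:1 compression the overshoot was 3 × 12 = 36 dB, so input = -12 + 36 = 24 dBV.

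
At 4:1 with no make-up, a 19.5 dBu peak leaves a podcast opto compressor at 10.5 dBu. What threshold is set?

7.5 dBu

Gain reduction = 19.5 − 10.5 = 9 dB; output overshoot = GR / (R − 1) = 9 / 3 = 3 dB.
Threshold = output − output overshoot = 10.5 − 3 = 7.5 dBu.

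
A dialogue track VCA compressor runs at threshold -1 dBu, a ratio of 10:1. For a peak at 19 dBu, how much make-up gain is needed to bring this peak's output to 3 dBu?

2 dB

The peak compresses to -1 + 20/10 = 1 dBu.
To reach 3 dBu requires 3 − 1 = 2 dB of make-up.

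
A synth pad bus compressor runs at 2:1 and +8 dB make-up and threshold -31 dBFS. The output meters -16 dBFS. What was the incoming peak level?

Remove make-up: -16 − 8 = -24 dBFS.
The compressed level sits -24 − (-31) = 7 dB over threshold.
Before 2:1 compression the overshoot was 7 × 2 = 14 dB, so input = -31 + 14 = -17 dBFS.

-17 dBFS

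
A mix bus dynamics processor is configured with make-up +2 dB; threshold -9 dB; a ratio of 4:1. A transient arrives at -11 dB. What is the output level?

-11 dB is 2 dB below the -9 dB threshold, so no gain reduction is applied.
Make-up gain adds 2 dB: -11 + 2 = -9 dB.

-9 dB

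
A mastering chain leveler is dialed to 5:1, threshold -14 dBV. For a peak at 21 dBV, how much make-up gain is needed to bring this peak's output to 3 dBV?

10 dB

Overshoot 35 dB → 35/5 = 7 dB after compression, so the compressed level is -14 + 7 = -7 dBV.
Make-up = target − compressed = 3 − (-7) = 10 dB.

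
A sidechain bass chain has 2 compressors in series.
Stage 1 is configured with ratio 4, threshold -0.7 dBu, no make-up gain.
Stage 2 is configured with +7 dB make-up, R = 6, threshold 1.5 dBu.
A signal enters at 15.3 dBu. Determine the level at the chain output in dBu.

8.8 dBu

Stage 1: 15.3 dBu is 16 dB over -0.7 dBu; at 4:1 that becomes 4 dB over, giving 3.3 dBu.
Stage 2: 1.8 dB above 1.5 dBu, reduced 6:1 to 0.3 dB above → 1.8 dBu; +7 dB make-up → 8.8 dBu.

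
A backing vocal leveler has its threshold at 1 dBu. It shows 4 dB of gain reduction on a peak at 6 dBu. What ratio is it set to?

Input overshoot = 6 − 1 = 5 dB.
Output overshoot = 5 − 4 = 1 dB.
Ratio = input overshoot / output overshoot = 5 / 1 = 5.

5:1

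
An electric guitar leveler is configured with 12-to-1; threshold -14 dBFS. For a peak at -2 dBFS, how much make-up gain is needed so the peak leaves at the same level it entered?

11 dB

Without make-up, output = threshold + overshoot/12 = -14 + 1 = -13 dBFS.
Gap to target: 11 dB.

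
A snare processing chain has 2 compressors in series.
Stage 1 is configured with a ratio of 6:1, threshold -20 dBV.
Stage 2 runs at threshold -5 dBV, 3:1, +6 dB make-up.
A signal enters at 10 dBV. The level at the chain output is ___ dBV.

-9 dBV

Stage 1: overshoot 30 dB → 30/6 = 5 dB → -15 dBV.
Stage 2: -15 dBV ≤ -5 dBV, so stage 2 doesn't engage; make-up brings it to -9 dBV.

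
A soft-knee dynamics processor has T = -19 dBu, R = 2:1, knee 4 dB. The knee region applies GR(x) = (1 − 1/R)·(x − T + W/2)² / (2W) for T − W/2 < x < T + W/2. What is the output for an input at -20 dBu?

x − T + W/2 = -20 − (-19) + 2 = 1.
GR = (1 − 1/2) × 1² / 8 = 0.5 × 1 / 8 = 0.0625 dB.
Output = -20 − 0.0625 = -20.0625 dBu.

-20.0625 dBu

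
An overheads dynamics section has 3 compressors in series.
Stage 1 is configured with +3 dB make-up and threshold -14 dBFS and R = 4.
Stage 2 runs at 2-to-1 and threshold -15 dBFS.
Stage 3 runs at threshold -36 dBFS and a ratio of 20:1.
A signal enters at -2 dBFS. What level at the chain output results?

-34.775 dBFS

Stage 1: -2 dBFS is 12 dB over -14 dBFS; at 4:1 that becomes 3 dB over, giving -11 dBFS; +3 dB make-up → -8 dBFS.
Stage 2: overshoot 7 dB → 7/2 = 3.5 dB → -11.5 dBFS.
Stage 3: 24.5 dB above -36 dBFS, reduced 20:1 to 1.225 dB above → -34.775 dBFS.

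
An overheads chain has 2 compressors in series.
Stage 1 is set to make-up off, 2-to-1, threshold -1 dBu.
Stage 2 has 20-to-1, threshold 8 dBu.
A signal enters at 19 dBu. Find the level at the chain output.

Stage 1: overshoot 20 dB → 20/2 = 10 dB → 9 dBu.
Stage 2: 9 dBu is 1 dB over 8 dBu; at 20:1 that becomes 0.05 dB over, giving 8.05 dBu.

8.05 dBu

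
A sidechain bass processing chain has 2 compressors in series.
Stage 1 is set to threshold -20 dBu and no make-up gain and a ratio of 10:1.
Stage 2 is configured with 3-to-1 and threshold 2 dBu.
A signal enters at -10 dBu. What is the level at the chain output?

-19 dBu

Stage 1: overshoot 10 dB → 10/10 = 1 dB → -19 dBu.
Stage 2: below threshold (-19 ≤ 2); passes unchanged; output -19 dBu.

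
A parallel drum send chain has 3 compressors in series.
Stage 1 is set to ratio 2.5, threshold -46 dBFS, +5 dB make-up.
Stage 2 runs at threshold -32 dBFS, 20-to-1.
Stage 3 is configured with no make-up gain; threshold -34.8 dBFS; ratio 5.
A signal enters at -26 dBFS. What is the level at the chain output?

Stage 1: -26 dBFS is 20 dB over -46 dBFS; at 2.5:1 that becomes 8 dB over, giving -38 dBFS; +5 dB make-up → -33 dBFS.
Stage 2: -33 dBFS ≤ -32 dBFS, so stage 2 doesn't engage; output -33 dBFS.
Stage 3: -33 dBFS is 1.8 dB over -34.8 dBFS; at 5:1 that becomes 0.36 dB over, giving -34.44 dBFS.

-34.44 dBFS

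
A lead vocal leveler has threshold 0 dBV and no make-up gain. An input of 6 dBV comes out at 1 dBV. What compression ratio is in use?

Input overshoot = 6 − 0 = 6 dB; output overshoot = 1 − 0 = 1 dB.
Ratio = 6 / 1 = 6.

6:1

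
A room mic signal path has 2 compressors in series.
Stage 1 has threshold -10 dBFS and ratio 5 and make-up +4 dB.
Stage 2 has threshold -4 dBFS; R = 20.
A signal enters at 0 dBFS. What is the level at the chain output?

Stage 1: overshoot 10 dB → 10/5 = 2 dB → -8 dBFS; +4 dB make-up → -4 dBFS.
Stage 2: below threshold (-4 ≤ -4); passes unchanged; output -4 dBFS.

-4 dBFS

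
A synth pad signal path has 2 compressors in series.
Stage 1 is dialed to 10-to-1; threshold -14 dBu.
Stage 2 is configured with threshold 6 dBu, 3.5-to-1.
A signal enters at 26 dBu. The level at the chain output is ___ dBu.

Stage 1: overshoot 40 dB → 40/10 = 4 dB → -10 dBu.
Stage 2: -10 dBu ≤ 6 dBu, so stage 2 doesn't engage; output -10 dBu.

-10 dBu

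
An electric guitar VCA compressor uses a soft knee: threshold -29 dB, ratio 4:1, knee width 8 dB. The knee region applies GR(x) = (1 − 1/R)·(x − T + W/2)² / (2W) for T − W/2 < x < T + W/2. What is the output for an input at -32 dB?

-32.046875 dB

x − T + W/2 = -32 − (-29) + 4 = 1.
GR = (1 − 1/4) × 1² / 16 = 0.75 × 1 / 16 = 0.046875 dB.
Output = -32 − 0.046875 = -32.046875 dB.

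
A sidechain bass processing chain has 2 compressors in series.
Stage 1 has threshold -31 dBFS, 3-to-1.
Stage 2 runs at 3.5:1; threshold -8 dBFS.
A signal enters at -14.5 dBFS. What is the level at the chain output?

-25.5 dBFS

Stage 1: 16.5 dB above -31 dBFS, reduced 3:1 to 5.5 dB above → -25.5 dBFS.
Stage 2: below threshold (-25.5 ≤ -8); passes unchanged; output -25.5 dBFS.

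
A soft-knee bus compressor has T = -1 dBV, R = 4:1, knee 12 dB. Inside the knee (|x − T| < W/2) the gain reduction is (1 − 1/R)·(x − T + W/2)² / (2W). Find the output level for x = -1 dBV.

x − T + W/2 = -1 − (-1) + 6 = 6.
GR = (1 − 1/4) × 6² / 24 = 0.75 × 36 / 24 = 1.125 dB.
Output = -1 − 1.125 = -2.125 dBV.

-2.125 dBV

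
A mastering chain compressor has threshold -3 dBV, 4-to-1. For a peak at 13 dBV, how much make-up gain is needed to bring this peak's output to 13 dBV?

12 dB

Overshoot 16 dB → 16/4 = 4 dB after compression, so the compressed level is -3 + 4 = 1 dBV.
Make-up = target − compressed = 13 − 1 = 12 dB.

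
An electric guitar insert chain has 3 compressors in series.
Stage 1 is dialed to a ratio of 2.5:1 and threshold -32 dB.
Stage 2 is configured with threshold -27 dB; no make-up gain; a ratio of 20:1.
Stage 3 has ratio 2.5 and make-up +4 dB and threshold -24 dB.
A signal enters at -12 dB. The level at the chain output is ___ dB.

Stage 1: 20 dB above -32 dB, reduced 2.5:1 to 8 dB above → -24 dB.
Stage 2: overshoot 3 dB → 3/20 = 0.15 dB → -26.85 dB.
Stage 3: -26.85 dB is at or below the -24 dB threshold — no compression; make-up brings it to -22.85 dB.

-22.85 dB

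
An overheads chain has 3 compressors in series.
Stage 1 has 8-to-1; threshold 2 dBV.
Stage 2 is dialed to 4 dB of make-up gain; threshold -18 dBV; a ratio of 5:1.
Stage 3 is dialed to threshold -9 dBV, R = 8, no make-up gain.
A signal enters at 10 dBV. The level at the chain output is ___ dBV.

-9.8 dBV

Stage 1: overshoot 8 dB → 8/8 = 1 dB → 3 dBV.
Stage 2: 21 dB above -18 dBV, reduced 5:1 to 4.2 dB above → -13.8 dBV; +4 dB make-up → -9.8 dBV.
Stage 3: -9.8 dBV ≤ -9 dBV, so stage 3 doesn't engage; output -9.8 dBV.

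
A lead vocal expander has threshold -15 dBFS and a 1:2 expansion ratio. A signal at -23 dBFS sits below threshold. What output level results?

Below threshold, a 1:2 expander applies gain = (2−1)×(T − x) of attenuation.
(2−1) × 8 = 8 dB, so output = -23 − 8 = -31 dBFS.

-31 dBFS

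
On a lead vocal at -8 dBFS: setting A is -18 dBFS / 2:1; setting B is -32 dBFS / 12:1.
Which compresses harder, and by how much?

A: 10 dB over, compressed to 5 dB over, so 5 dB of GR.
B: 24 dB over, compressed to 2 dB over, so 22 dB of GR.
Difference: 17 dB in favour of B.

B, by 17 dB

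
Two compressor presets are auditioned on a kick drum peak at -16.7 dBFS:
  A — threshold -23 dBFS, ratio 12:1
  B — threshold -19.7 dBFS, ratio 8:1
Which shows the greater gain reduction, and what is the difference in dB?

A, by 3.15 dB

A: GR = 6.3 − 6.3/12 = 5.775 dB.
B: GR = 3 − 3/8 = 2.625 dB.
A applies 3.15 dB more gain reduction.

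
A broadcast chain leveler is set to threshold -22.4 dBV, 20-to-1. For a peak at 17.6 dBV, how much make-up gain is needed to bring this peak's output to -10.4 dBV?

10 dB

The peak compresses to -22.4 + 40/20 = -20.4 dBV.
To reach -10.4 dBV requires -10.4 − (-20.4) = 10 dB of make-up.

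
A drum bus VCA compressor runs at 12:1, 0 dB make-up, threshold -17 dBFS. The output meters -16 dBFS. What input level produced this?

The compressed level sits -16 − (-17) = 1 dB over threshold.
Before 12:1 compression the overshoot was 1 × 12 = 12 dB, so input = -17 + 12 = -5 dBFS.

-5 dBFS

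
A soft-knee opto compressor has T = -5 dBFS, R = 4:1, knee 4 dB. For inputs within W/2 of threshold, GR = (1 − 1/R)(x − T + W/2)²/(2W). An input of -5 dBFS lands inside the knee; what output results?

-5.375 dBFS

x − T + W/2 = -5 − (-5) + 2 = 2.
GR = (1 − 1/4) × 2² / 8 = 0.75 × 4 / 8 = 0.375 dB.
Output = -5 − 0.375 = -5.375 dBFS.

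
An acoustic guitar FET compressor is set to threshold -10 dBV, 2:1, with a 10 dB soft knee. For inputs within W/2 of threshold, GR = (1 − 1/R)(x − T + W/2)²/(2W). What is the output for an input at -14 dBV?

x − T + W/2 = -14 − (-10) + 5 = 1.
GR = (1 − 1/2) × 1² / 20 = 0.5 × 1 / 20 = 0.025 dB.
Output = -14 − 0.025 = -14.025 dBV.

-14.025 dBV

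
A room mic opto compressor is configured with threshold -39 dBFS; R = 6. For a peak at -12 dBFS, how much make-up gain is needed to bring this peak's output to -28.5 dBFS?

6 dB

The peak compresses to -39 + 27/6 = -34.5 dBFS.
To reach -28.5 dBFS requires -28.5 − (-34.5) = 6 dB of make-up.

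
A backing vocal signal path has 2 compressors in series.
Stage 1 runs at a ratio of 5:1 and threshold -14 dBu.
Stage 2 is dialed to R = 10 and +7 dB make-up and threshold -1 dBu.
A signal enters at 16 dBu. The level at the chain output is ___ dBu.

-1 dBu

Stage 1: overshoot 30 dB → 30/5 = 6 dB → -8 dBu.
Stage 2: -8 dBu ≤ -1 dBu, so stage 2 doesn't engage; make-up brings it to -1 dBu.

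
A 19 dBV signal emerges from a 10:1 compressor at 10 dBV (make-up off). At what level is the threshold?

Gain reduction = 19 − 10 = 9 dB; output overshoot = GR / (R − 1) = 9 / 9 = 1 dB.
Threshold = output − output overshoot = 10 − 1 = 9 dBV.

9 dBV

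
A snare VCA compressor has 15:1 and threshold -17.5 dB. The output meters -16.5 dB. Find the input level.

That's 1 dB above the -17.5 dB threshold.
Input overshoot = R × output overshoot = 15 dB → input = -17.5 + 15 = -2.5 dB.

-2.5 dB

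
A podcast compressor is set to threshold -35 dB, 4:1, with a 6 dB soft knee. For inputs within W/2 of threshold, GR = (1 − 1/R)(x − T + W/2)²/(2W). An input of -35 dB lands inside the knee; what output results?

x − T + W/2 = -35 − (-35) + 3 = 3.
GR = (1 − 1/4) × 3² / 12 = 0.75 × 9 / 12 = 0.5625 dB.
Output = -35 − 0.5625 = -35.5625 dB.

-35.5625 dB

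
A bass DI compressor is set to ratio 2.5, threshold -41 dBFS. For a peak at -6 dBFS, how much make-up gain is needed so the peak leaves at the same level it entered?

Overshoot 35 dB → 35/2.5 = 14 dB after compression, so the compressed level is -41 + 14 = -27 dBFS.
Make-up = target − compressed = -6 − (-27) = 21 dB.

21 dB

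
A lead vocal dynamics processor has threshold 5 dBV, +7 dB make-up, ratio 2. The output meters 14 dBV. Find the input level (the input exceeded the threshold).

9 dBV

Stripping the +7 dB make-up gives 7 dBV at the gain stage.
Post-compression overshoot = 7 − 5 = 2 dB.
Input overshoot = R × output overshoot = 4 dB → input = 5 + 4 = 9 dBV.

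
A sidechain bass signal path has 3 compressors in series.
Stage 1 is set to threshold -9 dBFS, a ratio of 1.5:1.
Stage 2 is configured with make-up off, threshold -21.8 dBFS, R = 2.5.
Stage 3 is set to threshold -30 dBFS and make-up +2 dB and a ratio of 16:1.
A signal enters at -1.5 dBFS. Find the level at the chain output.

Stage 1: -1.5 dBFS is 7.5 dB over -9 dBFS; at 1.5:1 that becomes 5 dB over, giving -4 dBFS.
Stage 2: overshoot 17.8 dB → 17.8/2.5 = 7.12 dB → -14.68 dBFS.
Stage 3: 15.32 dB above -30 dBFS, reduced 16:1 to 0.9575 dB above → -29.0425 dBFS; +2 dB make-up → -27.0425 dBFS.

-27.0425 dBFS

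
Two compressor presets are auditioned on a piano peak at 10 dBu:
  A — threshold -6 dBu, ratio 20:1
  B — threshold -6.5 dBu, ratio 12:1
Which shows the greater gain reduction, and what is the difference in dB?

A, by 0.075 dB

A: 16 dB over, compressed to 0.8 dB over, so 15.2 dB of GR.
B: 16.5 dB over, compressed to 1.375 dB over, so 15.125 dB of GR.
A applies 0.075 dB more gain reduction.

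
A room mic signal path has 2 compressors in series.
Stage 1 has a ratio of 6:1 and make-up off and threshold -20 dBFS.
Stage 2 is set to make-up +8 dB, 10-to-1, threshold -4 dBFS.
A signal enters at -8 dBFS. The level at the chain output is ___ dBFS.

Stage 1: overshoot 12 dB → 12/6 = 2 dB → -18 dBFS.
Stage 2: below threshold (-18 ≤ -4); passes unchanged; make-up brings it to -10 dBFS.

-10 dBFS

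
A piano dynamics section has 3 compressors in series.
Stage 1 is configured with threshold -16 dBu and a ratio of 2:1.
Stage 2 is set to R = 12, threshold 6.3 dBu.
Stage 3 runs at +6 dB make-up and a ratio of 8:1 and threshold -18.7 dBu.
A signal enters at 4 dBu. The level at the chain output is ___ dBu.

Stage 1: 20 dB above -16 dBu, reduced 2:1 to 10 dB above → -6 dBu.
Stage 2: below threshold (-6 ≤ 6.3); passes unchanged; output -6 dBu.
Stage 3: -6 dBu is 12.7 dB over -18.7 dBu; at 8:1 that becomes 1.5875 dB over, giving -17.1125 dBu; +6 dB make-up → -11.1125 dBu.

-11.1125 dBu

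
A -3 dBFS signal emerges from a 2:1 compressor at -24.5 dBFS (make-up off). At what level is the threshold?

-46 dBFS

Input is 43 dB above T (since output overshoot × R = input overshoot: (-24.5 − T)·2 = -3 − T gives T = -46 dBFS).
Check: -46 + (-3 − (-46))/2 = -46 + 21.5 = -24.5 dBFS. ✓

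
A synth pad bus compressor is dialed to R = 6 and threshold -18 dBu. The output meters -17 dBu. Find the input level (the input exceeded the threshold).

-12 dBu

Post-compression overshoot = -17 − (-18) = 1 dB.
Input overshoot = R × output overshoot = 6 dB → input = -18 + 6 = -12 dBu.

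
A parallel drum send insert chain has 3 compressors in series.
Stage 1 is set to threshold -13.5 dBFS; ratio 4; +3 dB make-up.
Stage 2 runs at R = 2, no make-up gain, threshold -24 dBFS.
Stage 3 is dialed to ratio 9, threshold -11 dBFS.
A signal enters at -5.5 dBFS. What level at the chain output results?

Stage 1: overshoot 8 dB → 8/4 = 2 dB → -11.5 dBFS; +3 dB make-up → -8.5 dBFS.
Stage 2: overshoot 15.5 dB → 15.5/2 = 7.75 dB → -16.25 dBFS.
Stage 3: below threshold (-16.25 ≤ -11); passes unchanged; output -16.25 dBFS.

-16.25 dBFS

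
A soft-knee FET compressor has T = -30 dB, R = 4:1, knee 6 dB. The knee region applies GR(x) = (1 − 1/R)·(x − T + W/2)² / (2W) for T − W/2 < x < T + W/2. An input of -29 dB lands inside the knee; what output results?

x − T + W/2 = -29 − (-30) + 3 = 4.
GR = (1 − 1/4) × 4² / 12 = 0.75 × 16 / 12 = 1 dB.
Output = -29 − 1 = -30 dB.

-30 dB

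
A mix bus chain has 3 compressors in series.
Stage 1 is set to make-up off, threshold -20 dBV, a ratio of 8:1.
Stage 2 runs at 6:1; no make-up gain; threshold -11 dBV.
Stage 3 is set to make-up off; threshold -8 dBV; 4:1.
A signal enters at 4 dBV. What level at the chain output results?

Stage 1: 4 dBV is 24 dB over -20 dBV; at 8:1 that becomes 3 dB over, giving -17 dBV.
Stage 2: below threshold (-17 ≤ -11); passes unchanged; output -17 dBV.
Stage 3: below threshold (-17 ≤ -8); passes unchanged; output -17 dBV.

-17 dBV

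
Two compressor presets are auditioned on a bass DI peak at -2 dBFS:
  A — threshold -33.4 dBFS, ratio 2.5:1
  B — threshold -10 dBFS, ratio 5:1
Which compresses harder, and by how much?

A, by 12.44 dB

A: GR = 31.4 − 31.4/2.5 = 18.84 dB.
B: GR = 8 − 8/5 = 6.4 dB.
A reduces 12.44 dB more.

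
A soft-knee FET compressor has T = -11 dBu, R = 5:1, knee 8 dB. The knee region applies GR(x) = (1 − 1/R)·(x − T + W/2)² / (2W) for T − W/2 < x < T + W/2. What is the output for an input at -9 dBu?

-10.8 dBu

x − T + W/2 = -9 − (-11) + 4 = 6.
GR = (1 − 1/5) × 6² / 16 = 0.8 × 36 / 16 = 1.8 dB.
Output = -9 − 1.8 = -10.8 dBu.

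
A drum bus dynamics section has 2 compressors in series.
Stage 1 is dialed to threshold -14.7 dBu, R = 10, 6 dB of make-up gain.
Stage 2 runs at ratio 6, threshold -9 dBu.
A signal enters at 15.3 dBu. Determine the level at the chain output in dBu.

Stage 1: 30 dB above -14.7 dBu, reduced 10:1 to 3 dB above → -11.7 dBu; +6 dB make-up → -5.7 dBu.
Stage 2: 3.3 dB above -9 dBu, reduced 6:1 to 0.55 dB above → -8.45 dBu.

-8.45 dBu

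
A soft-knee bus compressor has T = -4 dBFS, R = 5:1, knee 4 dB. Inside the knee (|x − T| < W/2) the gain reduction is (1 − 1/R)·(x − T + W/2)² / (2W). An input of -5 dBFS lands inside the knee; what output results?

-5.1 dBFS

x − T + W/2 = -5 − (-4) + 2 = 1.
GR = (1 − 1/5) × 1² / 8 = 0.8 × 1 / 8 = 0.1 dB.
Output = -5 − 0.1 = -5.1 dBFS.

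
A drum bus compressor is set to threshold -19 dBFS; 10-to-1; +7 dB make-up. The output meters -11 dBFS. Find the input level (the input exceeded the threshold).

Remove make-up: -11 − 7 = -18 dBFS.
That's 1 dB above the -19 dBFS threshold.
Before 10:1 compression the overshoot was 1 × 10 = 10 dB, so input = -19 + 10 = -9 dBFS.

-9 dBFS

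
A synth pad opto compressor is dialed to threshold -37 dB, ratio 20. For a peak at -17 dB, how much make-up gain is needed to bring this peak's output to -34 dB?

2 dB

Overshoot 20 dB → 20/20 = 1 dB after compression, so the compressed level is -37 + 1 = -36 dB.
Make-up = target − compressed = -34 − (-36) = 2 dB.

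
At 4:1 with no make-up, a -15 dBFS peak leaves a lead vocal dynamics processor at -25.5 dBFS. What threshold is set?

-29 dBFS

Input is 14 dB above T (since output overshoot × R = input overshoot: (-25.5 − T)·4 = -15 − T gives T = -29 dBFS).
Check: -29 + (-15 − (-29))/4 = -29 + 3.5 = -25.5 dBFS. ✓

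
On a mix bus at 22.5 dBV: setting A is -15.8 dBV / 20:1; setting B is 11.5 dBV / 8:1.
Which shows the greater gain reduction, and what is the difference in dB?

A: 38.3 dB over, compressed to 1.915 dB over, so 36.385 dB of GR.
B: 11 dB over, compressed to 1.375 dB over, so 9.625 dB of GR.
Difference: 26.76 dB in favour of A.

A, by 26.76 dB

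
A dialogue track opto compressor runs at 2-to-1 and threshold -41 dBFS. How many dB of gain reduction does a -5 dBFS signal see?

18 dB

The signal is 36 dB above threshold.
After 2:1 compression the overshoot becomes 36/2 = 18 dB.
Gain reduction = 36 − 18 = 18 dB.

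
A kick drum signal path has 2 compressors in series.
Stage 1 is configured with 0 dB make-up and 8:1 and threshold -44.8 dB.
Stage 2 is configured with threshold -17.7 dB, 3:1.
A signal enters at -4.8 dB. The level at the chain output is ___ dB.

-39.8 dB

Stage 1: -4.8 dB is 40 dB over -44.8 dB; at 8:1 that becomes 5 dB over, giving -39.8 dB.
Stage 2: -39.8 dB ≤ -17.7 dB, so stage 2 doesn't engage; output -39.8 dB.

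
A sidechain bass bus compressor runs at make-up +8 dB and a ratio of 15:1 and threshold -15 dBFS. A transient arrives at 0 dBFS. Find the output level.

Overshoot: 0 − (-15) = 15 dB.
The 15 dB excess becomes 1 dB after 15:1 reduction.
That puts the output at -14 dBFS; make-up adds 8 dB, giving -6 dBFS.

-6 dBFS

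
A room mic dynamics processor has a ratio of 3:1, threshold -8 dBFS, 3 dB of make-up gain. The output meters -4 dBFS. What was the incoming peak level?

-5 dBFS

Stripping the +3 dB make-up gives -7 dBFS at the gain stage.
Post-compression overshoot = -7 − (-8) = 1 dB.
Input overshoot = R × output overshoot = 3 dB → input = -8 + 3 = -5 dBFS.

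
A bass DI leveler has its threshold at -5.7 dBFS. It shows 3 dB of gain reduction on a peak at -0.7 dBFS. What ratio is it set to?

2.5:1

Input overshoot = -0.7 − (-5.7) = 5 dB.
Output overshoot = 5 − 3 = 2 dB.
Ratio = input overshoot / output overshoot = 5 / 2 = 2.5.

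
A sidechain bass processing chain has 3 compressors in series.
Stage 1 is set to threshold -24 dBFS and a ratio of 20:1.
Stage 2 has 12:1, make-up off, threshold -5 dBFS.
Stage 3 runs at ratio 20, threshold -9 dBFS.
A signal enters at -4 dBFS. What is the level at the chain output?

-23 dBFS

Stage 1: -4 dBFS is 20 dB over -24 dBFS; at 20:1 that becomes 1 dB over, giving -23 dBFS.
Stage 2: -23 dBFS is at or below the -5 dBFS threshold — no compression; output -23 dBFS.
Stage 3: below threshold (-23 ≤ -9); passes unchanged; output -23 dBFS.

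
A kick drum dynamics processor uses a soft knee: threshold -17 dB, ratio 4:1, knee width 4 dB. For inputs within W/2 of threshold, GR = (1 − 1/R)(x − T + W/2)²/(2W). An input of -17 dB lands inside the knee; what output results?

-17.375 dB

x − T + W/2 = -17 − (-17) + 2 = 2.
GR = (1 − 1/4) × 2² / 8 = 0.75 × 4 / 8 = 0.375 dB.
Output = -17 − 0.375 = -17.375 dB.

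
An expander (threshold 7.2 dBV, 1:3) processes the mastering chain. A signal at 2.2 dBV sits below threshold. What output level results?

-7.8 dBV

Undershoot = 7.2 − 2.2 = 5 dB.
At 1:3, that expands to 15 dB under threshold.
Output = 7.2 − 15 = -7.8 dBV.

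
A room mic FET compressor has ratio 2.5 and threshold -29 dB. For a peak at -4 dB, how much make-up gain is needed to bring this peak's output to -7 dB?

Without make-up, output = threshold + overshoot/2.5 = -29 + 10 = -19 dB.
Gap to target: 12 dB.

12 dB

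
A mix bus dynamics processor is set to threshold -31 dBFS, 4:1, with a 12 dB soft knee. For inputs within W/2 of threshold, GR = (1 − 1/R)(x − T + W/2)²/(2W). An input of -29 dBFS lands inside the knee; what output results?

x − T + W/2 = -29 − (-31) + 6 = 8.
GR = (1 − 1/4) × 8² / 24 = 0.75 × 64 / 24 = 2 dB.
Output = -29 − 2 = -31 dBFS.

-31 dBFS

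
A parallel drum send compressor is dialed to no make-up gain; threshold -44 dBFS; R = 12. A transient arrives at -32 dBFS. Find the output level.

The input is 12 dB above the -44 dBFS threshold.
12:1 compression reduces that to 12/12 = 1 dB over.
So the level is -44 + 1 = -43 dBFS.

-43 dBFS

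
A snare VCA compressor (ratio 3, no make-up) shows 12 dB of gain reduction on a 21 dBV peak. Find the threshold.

3 dBV

Input is 18 dB above T (since output overshoot × R = input overshoot: (9 − T)·3 = 21 − T gives T = 3 dBV).
Check: 3 + (21 − 3)/3 = 3 + 6 = 9 dBV. ✓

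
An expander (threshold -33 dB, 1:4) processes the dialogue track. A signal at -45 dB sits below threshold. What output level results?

-81 dB

Below threshold, a 1:4 expander applies gain = (4−1)×(T − x) of attenuation.
(4−1) × 12 = 36 dB, so output = -45 − 36 = -81 dB.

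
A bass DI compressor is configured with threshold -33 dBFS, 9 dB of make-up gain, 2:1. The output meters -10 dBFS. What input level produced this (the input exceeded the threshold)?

Remove make-up: -10 − 9 = -19 dBFS.
That's 14 dB above the -33 dBFS threshold.
Before 2:1 compression the overshoot was 14 × 2 = 28 dB, so input = -33 + 28 = -5 dBFS.

-5 dBFS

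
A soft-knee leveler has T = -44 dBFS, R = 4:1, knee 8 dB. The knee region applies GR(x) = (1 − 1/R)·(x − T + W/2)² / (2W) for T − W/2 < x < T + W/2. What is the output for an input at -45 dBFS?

x − T + W/2 = -45 − (-44) + 4 = 3.
GR = (1 − 1/4) × 3² / 16 = 0.75 × 9 / 16 = 0.421875 dB.
Output = -45 − 0.421875 = -45.421875 dBFS.

-45.421875 dBFS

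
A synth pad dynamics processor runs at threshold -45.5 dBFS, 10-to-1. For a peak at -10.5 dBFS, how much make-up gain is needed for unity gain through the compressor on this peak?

31.5 dB

Without make-up, output = threshold + overshoot/10 = -45.5 + 3.5 = -42 dBFS.
Gap to target: 31.5 dB.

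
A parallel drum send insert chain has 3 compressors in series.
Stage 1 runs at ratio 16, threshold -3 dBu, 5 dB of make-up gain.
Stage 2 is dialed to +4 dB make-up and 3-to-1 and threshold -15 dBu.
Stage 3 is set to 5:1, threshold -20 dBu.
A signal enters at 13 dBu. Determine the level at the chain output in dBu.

Stage 1: 13 dBu is 16 dB over -3 dBu; at 16:1 that becomes 1 dB over, giving -2 dBu; +5 dB make-up → 3 dBu.
Stage 2: overshoot 18 dB → 18/3 = 6 dB → -9 dBu; +4 dB make-up → -5 dBu.
Stage 3: 15 dB above -20 dBu, reduced 5:1 to 3 dB above → -17 dBu.

-17 dBu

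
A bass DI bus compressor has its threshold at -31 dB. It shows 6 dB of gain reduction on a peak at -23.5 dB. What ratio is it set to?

5:1

Input overshoot = -23.5 − (-31) = 7.5 dB.
Output overshoot = 7.5 − 6 = 1.5 dB.
Ratio = input overshoot / output overshoot = 7.5 / 1.5 = 5.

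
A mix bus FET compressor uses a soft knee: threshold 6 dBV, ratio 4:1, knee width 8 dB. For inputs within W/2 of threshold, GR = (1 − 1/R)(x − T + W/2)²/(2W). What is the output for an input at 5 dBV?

x − T + W/2 = 5 − 6 + 4 = 3.
GR = (1 − 1/4) × 3² / 16 = 0.75 × 9 / 16 = 0.421875 dB.
Output = 5 − 0.421875 = 4.578125 dBV.

4.578125 dBV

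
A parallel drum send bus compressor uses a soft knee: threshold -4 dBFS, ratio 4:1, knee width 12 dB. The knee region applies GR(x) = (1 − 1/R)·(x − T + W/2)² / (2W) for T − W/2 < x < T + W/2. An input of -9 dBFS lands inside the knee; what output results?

x − T + W/2 = -9 − (-4) + 6 = 1.
GR = (1 − 1/4) × 1² / 24 = 0.75 × 1 / 24 = 0.03125 dB.
Output = -9 − 0.03125 = -9.03125 dBFS.

-9.03125 dBFS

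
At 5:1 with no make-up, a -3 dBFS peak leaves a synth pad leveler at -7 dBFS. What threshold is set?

Input is 5 dB above T (since output overshoot × R = input overshoot: (-7 − T)·5 = -3 − T gives T = -8 dBFS).
Check: -8 + (-3 − (-8))/5 = -8 + 1 = -7 dBFS. ✓

-8 dBFS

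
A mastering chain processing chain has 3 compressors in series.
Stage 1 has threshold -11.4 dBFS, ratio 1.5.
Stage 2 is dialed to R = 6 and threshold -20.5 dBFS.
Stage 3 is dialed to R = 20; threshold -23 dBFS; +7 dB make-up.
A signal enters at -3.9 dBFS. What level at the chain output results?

Stage 1: -3.9 dBFS is 7.5 dB over -11.4 dBFS; at 1.5:1 that becomes 5 dB over, giving -6.4 dBFS.
Stage 2: overshoot 14.1 dB → 14.1/6 = 2.35 dB → -18.15 dBFS.
Stage 3: -18.15 dBFS is 4.85 dB over -23 dBFS; at 20:1 that becomes 0.2425 dB over, giving -22.7575 dBFS; +7 dB make-up → -15.7575 dBFS.

-15.7575 dBFS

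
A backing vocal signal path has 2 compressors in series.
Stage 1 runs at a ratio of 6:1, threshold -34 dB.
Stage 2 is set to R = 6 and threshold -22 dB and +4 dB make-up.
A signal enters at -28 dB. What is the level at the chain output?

-29 dB

Stage 1: -28 dB is 6 dB over -34 dB; at 6:1 that becomes 1 dB over, giving -33 dB.
Stage 2: -33 dB ≤ -22 dB, so stage 2 doesn't engage; make-up brings it to -29 dB.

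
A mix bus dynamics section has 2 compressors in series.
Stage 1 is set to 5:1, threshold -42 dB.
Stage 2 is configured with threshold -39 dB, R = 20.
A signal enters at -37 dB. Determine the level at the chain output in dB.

-41 dB

Stage 1: 5 dB above -42 dB, reduced 5:1 to 1 dB above → -41 dB.
Stage 2: -41 dB ≤ -39 dB, so stage 2 doesn't engage; output -41 dB.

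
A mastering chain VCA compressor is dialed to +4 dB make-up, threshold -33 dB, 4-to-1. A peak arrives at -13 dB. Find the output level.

-24 dB

Overshoot: -13 − (-33) = 20 dB.
4:1 compression reduces that to 20/4 = 5 dB over.
So the level is -33 + 5 = -28 dB; make-up adds 4 dB, giving -24 dB.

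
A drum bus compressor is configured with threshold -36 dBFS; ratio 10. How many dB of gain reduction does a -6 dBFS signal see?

27 dB

Overshoot = -6 − (-36) = 30 dB.
At 10:1, output sits 30/10 = 3 dB above threshold.
Gain reduction = 30 − 3 = 27 dB.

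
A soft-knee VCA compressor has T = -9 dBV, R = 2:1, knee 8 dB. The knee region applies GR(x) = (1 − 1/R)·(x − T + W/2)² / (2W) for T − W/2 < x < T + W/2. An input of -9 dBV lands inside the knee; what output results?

-9.5 dBV

x − T + W/2 = -9 − (-9) + 4 = 4.
GR = (1 − 1/2) × 4² / 16 = 0.5 × 16 / 16 = 0.5 dB.
Output = -9 − 0.5 = -9.5 dBV.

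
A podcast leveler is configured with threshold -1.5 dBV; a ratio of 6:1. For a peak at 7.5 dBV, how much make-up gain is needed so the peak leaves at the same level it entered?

The peak compresses to -1.5 + 9/6 = 0 dBV.
To reach 7.5 dBV requires 7.5 − 0 = 7.5 dB of make-up.

7.5 dB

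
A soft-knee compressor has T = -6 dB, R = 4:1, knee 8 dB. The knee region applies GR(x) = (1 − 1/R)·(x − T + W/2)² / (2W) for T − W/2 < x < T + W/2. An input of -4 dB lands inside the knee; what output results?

-5.6875 dB

x − T + W/2 = -4 − (-6) + 4 = 6.
GR = (1 − 1/4) × 6² / 16 = 0.75 × 36 / 16 = 1.6875 dB.
Output = -4 − 1.6875 = -5.6875 dB.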